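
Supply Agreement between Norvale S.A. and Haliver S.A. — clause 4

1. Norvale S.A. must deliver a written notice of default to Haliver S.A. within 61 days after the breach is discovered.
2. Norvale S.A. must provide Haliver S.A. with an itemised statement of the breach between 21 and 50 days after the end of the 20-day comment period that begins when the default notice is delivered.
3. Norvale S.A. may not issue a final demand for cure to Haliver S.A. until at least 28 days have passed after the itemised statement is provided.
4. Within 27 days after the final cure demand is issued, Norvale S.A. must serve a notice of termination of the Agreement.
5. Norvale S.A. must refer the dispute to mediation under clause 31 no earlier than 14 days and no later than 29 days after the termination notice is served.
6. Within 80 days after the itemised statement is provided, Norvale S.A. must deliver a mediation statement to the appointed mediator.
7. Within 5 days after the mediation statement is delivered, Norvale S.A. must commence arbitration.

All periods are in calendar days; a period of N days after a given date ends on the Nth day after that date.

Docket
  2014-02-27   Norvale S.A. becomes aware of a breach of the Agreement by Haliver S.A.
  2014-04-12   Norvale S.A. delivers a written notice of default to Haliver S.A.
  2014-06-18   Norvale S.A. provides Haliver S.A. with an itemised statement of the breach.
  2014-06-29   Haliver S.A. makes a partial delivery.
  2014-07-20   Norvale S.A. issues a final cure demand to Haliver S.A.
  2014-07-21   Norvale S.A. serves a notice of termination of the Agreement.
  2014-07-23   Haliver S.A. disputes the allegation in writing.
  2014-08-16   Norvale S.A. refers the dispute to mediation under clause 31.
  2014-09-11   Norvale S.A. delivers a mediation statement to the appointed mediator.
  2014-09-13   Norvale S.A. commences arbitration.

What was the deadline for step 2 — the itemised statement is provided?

2014-06-21

The default notice is delivered on 2014-04-12; the 20-day comment period therefore ends 2014-05-02, and step 2 runs from that date. The window is 21–50 days after 2014-05-02; it closes on 2014-06-21.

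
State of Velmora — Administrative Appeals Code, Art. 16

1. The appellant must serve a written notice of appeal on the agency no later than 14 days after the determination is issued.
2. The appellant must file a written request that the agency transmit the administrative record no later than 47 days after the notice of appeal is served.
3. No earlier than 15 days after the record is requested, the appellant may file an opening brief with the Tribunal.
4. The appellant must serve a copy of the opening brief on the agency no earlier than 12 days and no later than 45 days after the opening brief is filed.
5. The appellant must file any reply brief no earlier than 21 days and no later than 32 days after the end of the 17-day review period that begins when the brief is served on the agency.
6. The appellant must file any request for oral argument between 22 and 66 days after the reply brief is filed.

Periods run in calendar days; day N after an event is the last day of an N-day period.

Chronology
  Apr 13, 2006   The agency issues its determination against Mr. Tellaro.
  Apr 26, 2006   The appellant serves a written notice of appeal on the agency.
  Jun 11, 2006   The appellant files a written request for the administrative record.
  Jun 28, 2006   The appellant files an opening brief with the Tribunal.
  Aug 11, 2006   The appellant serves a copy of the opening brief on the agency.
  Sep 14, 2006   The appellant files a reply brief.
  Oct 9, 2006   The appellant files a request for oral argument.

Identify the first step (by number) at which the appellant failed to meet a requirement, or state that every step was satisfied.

Step 5

Step 1: 14 days after Apr 13, 2006 (when the determination is issued) is Apr 27, 2006; Apr 26, 2006 is within that limit.
Step 2: 47 days after Apr 26, 2006 (when the notice of appeal is served) is Jun 12, 2006; done Jun 11, 2006 — timely.
Step 3: the earliest permitted date is 15 days after Jun 11, 2006 (when the record is requested), i.e. Jun 26, 2006; Jun 28, 2006 is on or after that date.
Step 4: the window is 12–45 days after Jun 28, 2006 (when the opening brief is filed), so Jul 10, 2006 through Aug 12, 2006; done Aug 11, 2006 — within the window.
Step 5: the window is 21–32 days after Aug 28, 2006 (end of the 17-day review period, which began when the brief is served on the agency on Aug 11, 2006), so Sep 18, 2006 through Sep 29, 2006; done Sep 14, 2006 — 4 days before the window opened.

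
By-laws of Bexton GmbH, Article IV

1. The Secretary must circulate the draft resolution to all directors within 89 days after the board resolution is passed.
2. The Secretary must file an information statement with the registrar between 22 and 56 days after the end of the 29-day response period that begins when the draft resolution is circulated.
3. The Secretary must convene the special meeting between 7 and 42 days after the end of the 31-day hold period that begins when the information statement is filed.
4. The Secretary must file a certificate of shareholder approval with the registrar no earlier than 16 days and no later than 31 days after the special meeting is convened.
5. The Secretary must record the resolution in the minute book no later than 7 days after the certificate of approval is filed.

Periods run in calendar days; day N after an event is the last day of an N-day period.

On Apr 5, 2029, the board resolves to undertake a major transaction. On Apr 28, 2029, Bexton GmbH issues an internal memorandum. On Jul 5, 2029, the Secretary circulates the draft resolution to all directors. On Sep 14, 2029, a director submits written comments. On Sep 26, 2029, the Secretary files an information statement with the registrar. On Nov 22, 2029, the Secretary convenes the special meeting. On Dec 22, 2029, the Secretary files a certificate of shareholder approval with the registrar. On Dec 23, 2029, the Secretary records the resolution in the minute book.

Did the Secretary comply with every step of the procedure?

No

Step 1: 89 days after Apr 5, 2029 (when the board resolution is passed) is Jul 3, 2029; not done until Jul 5, 2029, 2 days after the deadline.
The analysis stops there.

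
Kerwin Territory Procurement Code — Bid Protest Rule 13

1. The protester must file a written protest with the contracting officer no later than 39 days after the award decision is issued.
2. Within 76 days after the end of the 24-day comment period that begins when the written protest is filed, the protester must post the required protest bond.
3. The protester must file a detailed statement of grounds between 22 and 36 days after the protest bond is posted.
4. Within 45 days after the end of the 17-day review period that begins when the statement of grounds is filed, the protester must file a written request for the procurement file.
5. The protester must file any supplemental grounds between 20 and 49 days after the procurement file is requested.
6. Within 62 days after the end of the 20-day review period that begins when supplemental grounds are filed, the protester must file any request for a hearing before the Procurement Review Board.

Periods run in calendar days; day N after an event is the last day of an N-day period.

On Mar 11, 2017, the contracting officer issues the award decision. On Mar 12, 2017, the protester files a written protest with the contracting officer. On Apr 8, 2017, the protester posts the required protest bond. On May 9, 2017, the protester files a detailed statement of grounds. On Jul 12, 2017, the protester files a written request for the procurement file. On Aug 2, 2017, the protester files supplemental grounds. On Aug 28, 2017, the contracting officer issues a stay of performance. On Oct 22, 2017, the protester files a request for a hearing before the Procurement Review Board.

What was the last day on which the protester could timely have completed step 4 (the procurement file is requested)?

Jul 10, 2017

The statement of grounds is filed on May 9, 2017; the 17-day review period therefore ends May 26, 2017, and step 4 runs from that date. 45 days after May 26, 2017 is Jul 10, 2017.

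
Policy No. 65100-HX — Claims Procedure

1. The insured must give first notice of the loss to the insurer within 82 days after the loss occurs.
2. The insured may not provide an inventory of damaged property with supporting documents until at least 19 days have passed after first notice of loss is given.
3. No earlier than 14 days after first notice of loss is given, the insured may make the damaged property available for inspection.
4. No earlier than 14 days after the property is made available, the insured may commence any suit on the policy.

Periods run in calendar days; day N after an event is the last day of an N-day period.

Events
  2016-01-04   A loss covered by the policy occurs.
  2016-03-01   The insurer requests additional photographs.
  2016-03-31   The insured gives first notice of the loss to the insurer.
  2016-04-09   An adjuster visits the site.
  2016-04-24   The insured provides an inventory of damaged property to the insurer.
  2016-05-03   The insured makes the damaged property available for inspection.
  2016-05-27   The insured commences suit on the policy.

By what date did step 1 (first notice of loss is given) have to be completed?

Step 1 runs from 2016-01-04, when the loss occurs. 82 days after 2016-01-04 is 2016-03-26.

2016-03-26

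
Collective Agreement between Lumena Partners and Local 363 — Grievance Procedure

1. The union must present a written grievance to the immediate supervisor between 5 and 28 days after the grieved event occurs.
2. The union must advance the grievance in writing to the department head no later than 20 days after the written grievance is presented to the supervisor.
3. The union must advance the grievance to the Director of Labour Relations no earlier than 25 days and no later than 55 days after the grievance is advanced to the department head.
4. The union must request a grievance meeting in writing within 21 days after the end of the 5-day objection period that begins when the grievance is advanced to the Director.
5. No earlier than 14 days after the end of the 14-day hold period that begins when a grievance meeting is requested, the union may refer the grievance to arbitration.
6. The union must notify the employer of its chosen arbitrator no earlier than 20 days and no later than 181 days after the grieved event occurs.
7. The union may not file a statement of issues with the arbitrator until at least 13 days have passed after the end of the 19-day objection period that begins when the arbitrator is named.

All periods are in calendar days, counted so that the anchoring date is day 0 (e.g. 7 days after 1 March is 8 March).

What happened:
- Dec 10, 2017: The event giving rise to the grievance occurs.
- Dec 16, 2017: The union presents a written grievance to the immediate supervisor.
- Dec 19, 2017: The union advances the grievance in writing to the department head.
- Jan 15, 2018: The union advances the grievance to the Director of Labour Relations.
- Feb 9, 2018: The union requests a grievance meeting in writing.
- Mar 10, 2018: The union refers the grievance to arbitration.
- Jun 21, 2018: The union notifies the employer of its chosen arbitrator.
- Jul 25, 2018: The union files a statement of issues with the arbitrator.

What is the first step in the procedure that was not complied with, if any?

(1) the permitted window runs from Dec 10, 2017 + 5 = Dec 15, 2017 to Dec 10, 2017 + 28 = Jan 7, 2018; done Dec 16, 2017, which is between those dates.
(2) due by Dec 16, 2017 + 20 days = Jan 5, 2018; Dec 19, 2017 is within that limit.
(3) the permitted window runs from Dec 19, 2017 + 25 = Jan 13, 2018 to Dec 19, 2017 + 55 = Feb 12, 2018; Jan 15, 2018 falls inside that range.
(4) due by Jan 20, 2018 + 21 days = Feb 10, 2018; completed Feb 9, 2018, before the deadline.
(5) permitted from Feb 23, 2018 + 14 days = Mar 9, 2018 onward; done Mar 10, 2018, after the minimum wait.
(6) the permitted window runs from Dec 10, 2017 + 20 = Dec 30, 2017 to Dec 10, 2017 + 181 = Jun 9, 2018; done Jun 21, 2018 — 12 days after the window closed.

Step 6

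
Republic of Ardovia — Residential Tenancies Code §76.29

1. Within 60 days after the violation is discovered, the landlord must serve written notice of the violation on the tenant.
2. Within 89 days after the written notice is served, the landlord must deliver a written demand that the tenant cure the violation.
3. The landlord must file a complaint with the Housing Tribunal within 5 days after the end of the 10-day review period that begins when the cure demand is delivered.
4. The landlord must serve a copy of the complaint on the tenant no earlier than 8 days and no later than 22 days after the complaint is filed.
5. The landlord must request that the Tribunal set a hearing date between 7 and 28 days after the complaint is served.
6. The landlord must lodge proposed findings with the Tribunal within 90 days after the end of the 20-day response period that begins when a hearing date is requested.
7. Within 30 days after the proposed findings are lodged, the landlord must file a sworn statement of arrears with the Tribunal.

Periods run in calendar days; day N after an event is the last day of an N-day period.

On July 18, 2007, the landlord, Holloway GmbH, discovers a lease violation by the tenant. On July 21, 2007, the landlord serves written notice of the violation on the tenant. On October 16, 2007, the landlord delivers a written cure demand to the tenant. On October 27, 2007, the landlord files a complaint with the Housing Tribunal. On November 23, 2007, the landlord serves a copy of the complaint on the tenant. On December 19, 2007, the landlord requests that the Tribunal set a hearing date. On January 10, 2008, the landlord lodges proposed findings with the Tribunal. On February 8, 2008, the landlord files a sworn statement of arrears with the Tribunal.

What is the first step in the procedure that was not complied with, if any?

Step 1 — counting 60 days from July 18, 2007 (when the violation is discovered) gives a deadline of September 16, 2007; completed July 21, 2007, before the deadline.
Step 2 — counting 89 days from July 21, 2007 (when the written notice is served) gives a deadline of October 18, 2007; October 16, 2007 is within that limit.
Step 3 — counting 5 days from October 26, 2007 (end of the 10-day review period, which began when the cure demand is delivered on October 16, 2007) gives a deadline of October 31, 2007; done October 27, 2007 — timely.
Step 4 — 8 and 22 days from October 27, 2007 (when the complaint is filed) are November 4, 2007 and November 18, 2007 respectively; November 23, 2007 is 5 days past the end of the window.

Step 4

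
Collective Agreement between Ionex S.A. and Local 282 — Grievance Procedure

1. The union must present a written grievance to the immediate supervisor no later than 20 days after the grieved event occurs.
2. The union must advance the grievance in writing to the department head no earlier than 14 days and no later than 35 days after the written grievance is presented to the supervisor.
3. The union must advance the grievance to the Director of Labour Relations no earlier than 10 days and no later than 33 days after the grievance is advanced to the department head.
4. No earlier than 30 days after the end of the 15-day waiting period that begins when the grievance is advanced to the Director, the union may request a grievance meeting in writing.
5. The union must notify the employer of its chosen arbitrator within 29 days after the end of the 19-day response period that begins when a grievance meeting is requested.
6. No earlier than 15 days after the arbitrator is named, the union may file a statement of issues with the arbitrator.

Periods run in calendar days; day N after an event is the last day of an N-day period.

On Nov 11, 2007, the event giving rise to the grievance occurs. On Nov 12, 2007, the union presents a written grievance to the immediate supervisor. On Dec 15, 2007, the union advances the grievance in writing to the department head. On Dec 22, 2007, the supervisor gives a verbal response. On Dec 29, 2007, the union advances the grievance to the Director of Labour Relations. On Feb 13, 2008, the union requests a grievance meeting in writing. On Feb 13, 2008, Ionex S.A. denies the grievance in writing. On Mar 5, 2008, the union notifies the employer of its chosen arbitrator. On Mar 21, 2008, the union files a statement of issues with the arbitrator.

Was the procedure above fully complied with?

(1) due by Nov 11, 2007 + 20 days = Dec 1, 2007; Nov 12, 2007 is within that limit.
(2) the permitted window runs from Nov 12, 2007 + 14 = Nov 26, 2007 to Nov 12, 2007 + 35 = Dec 17, 2007; Dec 15, 2007 falls inside that range.
(3) the permitted window runs from Dec 15, 2007 + 10 = Dec 25, 2007 to Dec 15, 2007 + 33 = Jan 17, 2008; done Dec 29, 2007, which is between those dates.
(4) permitted from Jan 13, 2008 + 30 days = Feb 12, 2008 onward; done Feb 13, 2008, after the minimum wait.
(5) due by Mar 3, 2008 + 29 days = Apr 1, 2008; completed Mar 5, 2008, before the deadline.
(6) permitted from Mar 5, 2008 + 15 days = Mar 20, 2008 onward; done Mar 21, 2008 — permitted.

Yes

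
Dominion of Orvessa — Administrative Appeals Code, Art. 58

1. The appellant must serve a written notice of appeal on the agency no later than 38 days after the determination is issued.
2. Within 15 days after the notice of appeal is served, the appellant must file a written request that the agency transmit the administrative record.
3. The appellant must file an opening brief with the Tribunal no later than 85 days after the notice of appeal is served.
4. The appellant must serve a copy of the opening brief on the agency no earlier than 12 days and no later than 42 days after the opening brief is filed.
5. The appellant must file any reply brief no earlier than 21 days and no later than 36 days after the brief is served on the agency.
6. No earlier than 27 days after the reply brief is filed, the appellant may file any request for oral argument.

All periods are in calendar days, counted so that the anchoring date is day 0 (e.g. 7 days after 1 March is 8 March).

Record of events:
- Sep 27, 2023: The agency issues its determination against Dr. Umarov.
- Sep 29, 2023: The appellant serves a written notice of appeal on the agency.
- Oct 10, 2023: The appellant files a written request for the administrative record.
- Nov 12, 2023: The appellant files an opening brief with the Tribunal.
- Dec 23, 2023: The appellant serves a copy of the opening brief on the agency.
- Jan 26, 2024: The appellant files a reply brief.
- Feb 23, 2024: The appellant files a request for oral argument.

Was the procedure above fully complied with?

Step 1 — counting 38 days from Sep 27, 2023 (when the determination is issued) gives a deadline of Nov 4, 2023; Sep 29, 2023 is within that limit.
Step 2 — counting 15 days from Sep 29, 2023 (when the notice of appeal is served) gives a deadline of Oct 14, 2023; Oct 10, 2023 is within that limit.
Step 3 — counting 85 days from Sep 29, 2023 (when the notice of appeal is served) gives a deadline of Dec 23, 2023; Nov 12, 2023 is within that limit.
Step 4 — 12 and 42 days from Nov 12, 2023 (when the opening brief is filed) are Nov 24, 2023 and Dec 24, 2023 respectively; done Dec 23, 2023, which is between those dates.
Step 5 — 21 and 36 days from Dec 23, 2023 (when the brief is served on the agency) are Jan 13, 2024 and Jan 28, 2024 respectively; done Jan 26, 2024 — within the window.
Step 6 — must wait 27 days from Jan 26, 2024 (when the reply brief is filed), so not before Feb 22, 2024; done Feb 23, 2024 — permitted.

Yes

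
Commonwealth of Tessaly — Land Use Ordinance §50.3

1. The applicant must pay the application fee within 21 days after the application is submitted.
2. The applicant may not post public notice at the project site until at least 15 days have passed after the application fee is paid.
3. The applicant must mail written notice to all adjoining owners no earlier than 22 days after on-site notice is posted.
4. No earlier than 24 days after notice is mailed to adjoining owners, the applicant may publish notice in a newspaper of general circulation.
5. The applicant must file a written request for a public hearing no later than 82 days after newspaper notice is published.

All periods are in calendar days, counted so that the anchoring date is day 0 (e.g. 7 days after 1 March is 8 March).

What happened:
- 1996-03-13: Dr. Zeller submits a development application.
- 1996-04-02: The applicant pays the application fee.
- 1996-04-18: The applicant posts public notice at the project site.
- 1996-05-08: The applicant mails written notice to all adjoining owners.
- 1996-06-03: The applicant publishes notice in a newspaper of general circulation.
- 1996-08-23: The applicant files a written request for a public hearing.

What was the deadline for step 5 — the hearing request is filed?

Step 5 runs from 1996-06-03, when newspaper notice is published. 82 days after 1996-06-03 is 1996-08-24.

1996-08-24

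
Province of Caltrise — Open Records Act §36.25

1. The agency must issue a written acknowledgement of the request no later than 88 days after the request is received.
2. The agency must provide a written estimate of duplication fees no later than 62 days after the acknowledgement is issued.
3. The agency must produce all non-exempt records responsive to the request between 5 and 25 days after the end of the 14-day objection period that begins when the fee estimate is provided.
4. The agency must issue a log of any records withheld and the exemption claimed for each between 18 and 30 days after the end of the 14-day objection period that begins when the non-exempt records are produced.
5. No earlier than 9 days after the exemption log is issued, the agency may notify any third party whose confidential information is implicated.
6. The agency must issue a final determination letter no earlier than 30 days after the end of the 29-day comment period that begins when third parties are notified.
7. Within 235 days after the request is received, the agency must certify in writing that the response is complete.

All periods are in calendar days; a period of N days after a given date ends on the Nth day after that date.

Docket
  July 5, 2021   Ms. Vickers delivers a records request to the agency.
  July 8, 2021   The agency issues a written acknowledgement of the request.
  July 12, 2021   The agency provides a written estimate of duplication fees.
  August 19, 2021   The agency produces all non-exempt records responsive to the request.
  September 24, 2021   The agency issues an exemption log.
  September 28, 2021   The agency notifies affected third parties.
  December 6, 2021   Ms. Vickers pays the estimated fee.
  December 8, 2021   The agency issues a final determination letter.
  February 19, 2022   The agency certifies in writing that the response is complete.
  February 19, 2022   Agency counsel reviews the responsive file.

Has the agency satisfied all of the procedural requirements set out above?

Step 1 — counting 88 days from July 5, 2021 (when the request is received) gives a deadline of October 1, 2021; done July 8, 2021 — timely.
Step 2 — counting 62 days from July 8, 2021 (when the acknowledgement is issued) gives a deadline of September 8, 2021; completed July 12, 2021, before the deadline.
Step 3 — 5 and 25 days from July 26, 2021 (end of the 14-day objection period, which began when the fee estimate is provided on July 12, 2021) are July 31, 2021 and August 20, 2021 respectively; done August 19, 2021 — within the window.
Step 4 — 18 and 30 days from September 2, 2021 (end of the 14-day objection period, which began when the non-exempt records are produced on August 19, 2021) are September 20, 2021 and October 2, 2021 respectively; done September 24, 2021, which is between those dates.
Step 5 — must wait 9 days from September 24, 2021 (when the exemption log is issued), so not before October 3, 2021; September 28, 2021 is 5 days before the earliest permitted date.

No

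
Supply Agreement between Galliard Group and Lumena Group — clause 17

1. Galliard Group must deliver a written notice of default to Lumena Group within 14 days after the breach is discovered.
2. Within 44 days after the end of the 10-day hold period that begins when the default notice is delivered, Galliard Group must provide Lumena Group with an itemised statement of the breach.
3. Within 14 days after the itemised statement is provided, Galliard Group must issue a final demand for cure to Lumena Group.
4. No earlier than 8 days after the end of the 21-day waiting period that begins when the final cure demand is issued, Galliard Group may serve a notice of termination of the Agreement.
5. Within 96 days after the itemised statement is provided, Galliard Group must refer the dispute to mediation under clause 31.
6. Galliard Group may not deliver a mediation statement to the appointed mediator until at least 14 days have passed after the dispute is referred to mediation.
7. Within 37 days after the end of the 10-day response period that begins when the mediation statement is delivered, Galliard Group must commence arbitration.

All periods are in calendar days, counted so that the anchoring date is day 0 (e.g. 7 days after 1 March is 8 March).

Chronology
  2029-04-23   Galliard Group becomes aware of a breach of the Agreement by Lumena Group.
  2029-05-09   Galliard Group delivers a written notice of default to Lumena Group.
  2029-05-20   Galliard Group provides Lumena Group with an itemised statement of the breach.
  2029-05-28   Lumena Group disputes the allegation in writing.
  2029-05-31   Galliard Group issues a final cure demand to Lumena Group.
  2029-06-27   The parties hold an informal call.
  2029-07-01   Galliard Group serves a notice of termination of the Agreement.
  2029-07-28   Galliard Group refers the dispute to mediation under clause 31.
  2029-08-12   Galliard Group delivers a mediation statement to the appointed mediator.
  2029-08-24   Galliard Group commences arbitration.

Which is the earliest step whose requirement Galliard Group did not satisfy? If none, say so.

Step 1 — counting 14 days from 2029-04-23 (when the breach is discovered) gives a deadline of 2029-05-07; 2029-05-09 misses that deadline by 2 days.
Later steps need not be reached.

Step 1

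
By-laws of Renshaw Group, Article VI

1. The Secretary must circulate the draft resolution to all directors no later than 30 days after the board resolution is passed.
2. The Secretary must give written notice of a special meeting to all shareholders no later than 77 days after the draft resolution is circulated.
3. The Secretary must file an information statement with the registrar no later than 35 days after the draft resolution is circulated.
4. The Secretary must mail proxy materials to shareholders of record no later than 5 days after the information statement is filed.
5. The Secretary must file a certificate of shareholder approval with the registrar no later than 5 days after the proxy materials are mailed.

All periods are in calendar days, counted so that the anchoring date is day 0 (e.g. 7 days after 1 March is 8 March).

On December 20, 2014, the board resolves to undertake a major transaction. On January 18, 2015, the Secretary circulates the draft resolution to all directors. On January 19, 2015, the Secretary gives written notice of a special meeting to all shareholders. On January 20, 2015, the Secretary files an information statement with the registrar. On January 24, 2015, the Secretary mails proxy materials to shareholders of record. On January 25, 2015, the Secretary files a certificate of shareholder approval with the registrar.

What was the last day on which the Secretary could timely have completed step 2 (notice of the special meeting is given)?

Step 2 runs from January 18, 2015, when the draft resolution is circulated. 77 days after January 18, 2015 is April 5, 2015.

April 5, 2015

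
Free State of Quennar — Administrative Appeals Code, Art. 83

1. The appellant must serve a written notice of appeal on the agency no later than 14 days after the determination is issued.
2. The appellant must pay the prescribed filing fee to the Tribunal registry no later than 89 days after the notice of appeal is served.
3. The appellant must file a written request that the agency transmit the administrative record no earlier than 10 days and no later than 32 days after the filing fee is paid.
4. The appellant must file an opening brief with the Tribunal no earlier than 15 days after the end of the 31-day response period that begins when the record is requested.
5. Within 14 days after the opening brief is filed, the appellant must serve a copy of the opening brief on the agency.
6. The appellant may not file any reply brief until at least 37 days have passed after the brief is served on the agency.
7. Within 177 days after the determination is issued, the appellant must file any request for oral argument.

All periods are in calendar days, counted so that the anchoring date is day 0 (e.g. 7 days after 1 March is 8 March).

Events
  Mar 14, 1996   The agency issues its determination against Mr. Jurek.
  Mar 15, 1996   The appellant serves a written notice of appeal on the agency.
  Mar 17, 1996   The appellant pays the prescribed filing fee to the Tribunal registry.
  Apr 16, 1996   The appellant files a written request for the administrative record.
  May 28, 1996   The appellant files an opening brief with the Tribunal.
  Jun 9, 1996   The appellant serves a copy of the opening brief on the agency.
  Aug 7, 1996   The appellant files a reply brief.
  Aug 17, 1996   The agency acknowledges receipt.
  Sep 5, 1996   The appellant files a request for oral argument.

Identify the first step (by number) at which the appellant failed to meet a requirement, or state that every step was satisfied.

(1) due by Mar 14, 1996 + 14 days = Mar 28, 1996; Mar 15, 1996 is within that limit.
(2) due by Mar 15, 1996 + 89 days = Jun 12, 1996; done Mar 17, 1996 — timely.
(3) the permitted window runs from Mar 17, 1996 + 10 = Mar 27, 1996 to Mar 17, 1996 + 32 = Apr 18, 1996; done Apr 16, 1996, which is between those dates.
(4) permitted from May 17, 1996 + 15 days = Jun 1, 1996 onward; May 28, 1996 is 4 days before the earliest permitted date.
Later steps need not be reached.

Step 4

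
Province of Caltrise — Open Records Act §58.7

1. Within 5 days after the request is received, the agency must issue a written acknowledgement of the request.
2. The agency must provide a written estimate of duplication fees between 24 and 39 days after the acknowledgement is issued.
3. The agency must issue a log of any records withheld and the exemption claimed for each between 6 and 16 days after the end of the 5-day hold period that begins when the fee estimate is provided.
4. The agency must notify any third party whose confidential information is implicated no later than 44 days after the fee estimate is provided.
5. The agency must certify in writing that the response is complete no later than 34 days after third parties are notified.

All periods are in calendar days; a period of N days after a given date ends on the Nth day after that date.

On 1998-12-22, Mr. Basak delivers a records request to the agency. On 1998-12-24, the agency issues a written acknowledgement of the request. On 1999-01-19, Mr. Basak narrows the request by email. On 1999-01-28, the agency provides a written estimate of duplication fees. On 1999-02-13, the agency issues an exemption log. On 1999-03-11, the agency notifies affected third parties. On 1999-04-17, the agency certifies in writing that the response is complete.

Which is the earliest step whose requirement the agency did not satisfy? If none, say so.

Step 5

(1) due by 1998-12-22 + 5 days = 1998-12-27; completed 1998-12-24, before the deadline.
(2) the permitted window runs from 1998-12-24 + 24 = 1999-01-17 to 1998-12-24 + 39 = 1999-02-01; done 1999-01-28, which is between those dates.
(3) the permitted window runs from 1999-02-02 + 6 = 1999-02-08 to 1999-02-02 + 16 = 1999-02-18; 1999-02-13 falls inside that range.
(4) due by 1999-01-28 + 44 days = 1999-03-13; 1999-03-11 is within that limit.
(5) due by 1999-03-11 + 34 days = 1999-04-14; 1999-04-17 misses that deadline by 3 days.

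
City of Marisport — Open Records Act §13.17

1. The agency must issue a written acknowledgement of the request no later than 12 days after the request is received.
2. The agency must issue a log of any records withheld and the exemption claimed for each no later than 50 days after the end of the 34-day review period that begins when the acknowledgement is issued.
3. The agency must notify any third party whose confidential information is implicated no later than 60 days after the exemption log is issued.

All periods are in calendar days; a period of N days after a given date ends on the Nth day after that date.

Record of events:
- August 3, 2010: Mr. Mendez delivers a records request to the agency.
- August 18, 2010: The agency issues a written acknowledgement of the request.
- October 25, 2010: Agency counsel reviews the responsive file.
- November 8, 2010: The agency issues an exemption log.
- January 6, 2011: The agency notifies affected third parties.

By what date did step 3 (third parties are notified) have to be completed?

Step 3 runs from November 8, 2010, when the exemption log is issued. 60 days after November 8, 2010 is January 7, 2011.

January 7, 2011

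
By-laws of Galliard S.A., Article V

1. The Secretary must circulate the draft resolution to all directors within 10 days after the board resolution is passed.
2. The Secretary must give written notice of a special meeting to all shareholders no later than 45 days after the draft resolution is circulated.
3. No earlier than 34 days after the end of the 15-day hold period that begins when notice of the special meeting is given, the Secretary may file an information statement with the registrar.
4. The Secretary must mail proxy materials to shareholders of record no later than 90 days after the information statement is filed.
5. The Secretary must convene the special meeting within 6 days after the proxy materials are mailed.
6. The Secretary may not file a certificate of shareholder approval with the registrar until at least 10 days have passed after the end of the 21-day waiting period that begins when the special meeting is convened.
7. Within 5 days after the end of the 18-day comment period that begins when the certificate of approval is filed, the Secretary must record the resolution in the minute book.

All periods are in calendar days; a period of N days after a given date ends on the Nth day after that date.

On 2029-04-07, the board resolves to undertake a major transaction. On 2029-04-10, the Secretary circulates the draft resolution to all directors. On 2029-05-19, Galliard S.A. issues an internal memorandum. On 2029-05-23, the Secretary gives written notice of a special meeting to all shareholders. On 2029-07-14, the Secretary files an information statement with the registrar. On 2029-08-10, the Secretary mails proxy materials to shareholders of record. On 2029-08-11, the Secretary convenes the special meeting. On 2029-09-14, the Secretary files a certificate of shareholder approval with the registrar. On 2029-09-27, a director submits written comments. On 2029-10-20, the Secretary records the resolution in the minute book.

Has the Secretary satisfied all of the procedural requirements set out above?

No

(1) due by 2029-04-07 + 10 days = 2029-04-17; done 2029-04-10 — timely.
(2) due by 2029-04-10 + 45 days = 2029-05-25; completed 2029-05-23, before the deadline.
(3) permitted from 2029-06-07 + 34 days = 2029-07-11 onward; done 2029-07-14 — permitted.
(4) due by 2029-07-14 + 90 days = 2029-10-12; done 2029-08-10 — timely.
(5) due by 2029-08-10 + 6 days = 2029-08-16; 2029-08-11 is within that limit.
(6) permitted from 2029-09-01 + 10 days = 2029-09-11 onward; 2029-09-14 is on or after that date.
(7) due by 2029-10-02 + 5 days = 2029-10-07; 2029-10-20 misses that deadline by 13 days.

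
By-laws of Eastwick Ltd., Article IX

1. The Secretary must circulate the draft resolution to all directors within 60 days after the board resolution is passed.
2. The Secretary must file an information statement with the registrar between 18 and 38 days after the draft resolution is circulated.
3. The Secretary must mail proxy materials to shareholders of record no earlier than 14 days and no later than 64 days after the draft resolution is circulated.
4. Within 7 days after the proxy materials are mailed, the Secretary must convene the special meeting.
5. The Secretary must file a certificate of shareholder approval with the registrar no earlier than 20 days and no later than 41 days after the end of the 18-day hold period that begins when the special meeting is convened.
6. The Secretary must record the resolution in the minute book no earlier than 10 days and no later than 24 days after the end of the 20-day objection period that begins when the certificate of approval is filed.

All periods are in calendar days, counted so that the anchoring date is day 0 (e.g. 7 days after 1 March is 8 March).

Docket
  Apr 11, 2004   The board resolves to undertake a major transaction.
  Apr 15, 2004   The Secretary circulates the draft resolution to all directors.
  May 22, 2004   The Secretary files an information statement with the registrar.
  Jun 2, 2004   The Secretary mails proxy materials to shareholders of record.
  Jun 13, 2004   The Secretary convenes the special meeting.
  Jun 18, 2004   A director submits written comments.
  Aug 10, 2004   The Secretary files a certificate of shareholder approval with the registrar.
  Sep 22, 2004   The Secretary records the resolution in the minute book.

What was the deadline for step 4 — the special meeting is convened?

Jun 9, 2004

Step 4 runs from Jun 2, 2004, when the proxy materials are mailed. 7 days after Jun 2, 2004 is Jun 9, 2004.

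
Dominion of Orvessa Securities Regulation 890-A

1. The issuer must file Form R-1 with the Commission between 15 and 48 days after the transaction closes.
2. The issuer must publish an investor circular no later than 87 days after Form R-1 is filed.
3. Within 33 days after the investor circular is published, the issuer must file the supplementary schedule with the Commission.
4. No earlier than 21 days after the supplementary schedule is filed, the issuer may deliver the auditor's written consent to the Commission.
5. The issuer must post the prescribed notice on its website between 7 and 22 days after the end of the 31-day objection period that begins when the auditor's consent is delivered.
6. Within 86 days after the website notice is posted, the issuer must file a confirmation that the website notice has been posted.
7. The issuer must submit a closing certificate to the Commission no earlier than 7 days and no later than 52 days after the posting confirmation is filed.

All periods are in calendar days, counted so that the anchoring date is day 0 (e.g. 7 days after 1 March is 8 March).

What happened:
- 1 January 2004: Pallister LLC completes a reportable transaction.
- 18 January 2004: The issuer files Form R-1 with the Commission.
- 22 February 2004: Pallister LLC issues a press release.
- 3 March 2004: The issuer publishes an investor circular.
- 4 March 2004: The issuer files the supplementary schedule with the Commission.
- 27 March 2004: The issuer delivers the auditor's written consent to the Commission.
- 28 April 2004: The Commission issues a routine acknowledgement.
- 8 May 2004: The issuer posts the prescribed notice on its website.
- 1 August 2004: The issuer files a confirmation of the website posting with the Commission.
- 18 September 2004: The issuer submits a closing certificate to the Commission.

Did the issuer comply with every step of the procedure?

Step 1 — 15 and 48 days from 1 January 2004 (when the transaction closes) are 16 January 2004 and 18 February 2004 respectively; 18 January 2004 falls inside that range.
Step 2 — counting 87 days from 18 January 2004 (when Form R-1 is filed) gives a deadline of 14 April 2004; done 3 March 2004 — timely.
Step 3 — counting 33 days from 3 March 2004 (when the investor circular is published) gives a deadline of 5 April 2004; completed 4 March 2004, before the deadline.
Step 4 — must wait 21 days from 4 March 2004 (when the supplementary schedule is filed), so not before 25 March 2004; done 27 March 2004 — permitted.
Step 5 — 7 and 22 days from 27 April 2004 (end of the 31-day objection period, which began when the auditor's consent is delivered on 27 March 2004) are 4 May 2004 and 19 May 2004 respectively; 8 May 2004 falls inside that range.
Step 6 — counting 86 days from 8 May 2004 (when the website notice is posted) gives a deadline of 2 August 2004; 1 August 2004 is within that limit.
Step 7 — 7 and 52 days from 1 August 2004 (when the posting confirmation is filed) are 8 August 2004 and 22 September 2004 respectively; 18 September 2004 falls inside that range.

Yes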